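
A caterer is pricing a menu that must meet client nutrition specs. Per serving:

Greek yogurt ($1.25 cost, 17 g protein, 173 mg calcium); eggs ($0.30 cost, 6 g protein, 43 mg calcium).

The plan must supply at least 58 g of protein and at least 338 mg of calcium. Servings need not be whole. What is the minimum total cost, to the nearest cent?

This is a tiny linear program; its minimum lies at a vertex of the feasible set. List the vertices and price them.
Greek yogurt only: max(58/17, 338/173) = 3.412 servings → $4.26.
eggs only: max(58/6, 338/43) = 9.667 servings → $2.90.
Greek yogurt + eggs with both targets exact would need a negative amount; discard.
Cheapest feasible corner: $2.90.

$2.90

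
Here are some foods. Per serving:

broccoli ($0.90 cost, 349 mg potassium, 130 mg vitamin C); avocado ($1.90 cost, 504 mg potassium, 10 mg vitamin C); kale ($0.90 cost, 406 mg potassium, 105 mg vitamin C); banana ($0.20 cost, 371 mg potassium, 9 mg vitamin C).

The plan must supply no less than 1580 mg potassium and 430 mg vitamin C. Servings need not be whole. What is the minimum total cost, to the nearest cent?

$3.15

A basic optimal solution has at most two foods positive. Try each food alone and each pair with both targets met exactly.
broccoli only: max(1580/349, 430/130) = 4.527 servings → $4.07.
avocado only: max(1580/504, 430/10) = 43 servings → $81.70.
kale only: max(1580/406, 430/105) = 4.095 servings → $3.69.
banana only: max(1580/371, 430/9) = 47.78 servings → $9.56.
broccoli + avocado with both tight: 3.239 servings and 0.892 servings → $4.61.
broccoli + kale with both tight: 0.538 servings and 3.429 servings → $3.57.
broccoli + banana with both tight: 3.223 servings and 1.227 servings → $3.15.
avocado + kale: the both-tight solution has a negative serving — not a feasible corner.
avocado + banana: the both-tight solution has a negative serving — not a feasible corner.
kale + banana with both targets exact would need a negative amount; discard.
So the least-cost plan costs $3.15.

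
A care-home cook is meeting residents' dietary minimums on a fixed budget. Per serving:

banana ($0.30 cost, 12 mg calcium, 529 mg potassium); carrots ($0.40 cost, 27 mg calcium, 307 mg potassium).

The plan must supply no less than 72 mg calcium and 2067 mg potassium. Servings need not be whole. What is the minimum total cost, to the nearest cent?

$1.46

An LP optimum is at a vertex; with two nutrient constraints at most two foods are used. Check each candidate.
banana only: max(72/12, 2067/529) = 6 servings → $1.80.
carrots only: max(72/27, 2067/307) = 6.733 servings → $2.69.
banana + carrots with both tight: 3.18 servings and 1.253 servings → $1.46.
The minimum over all feasible corners is $1.46.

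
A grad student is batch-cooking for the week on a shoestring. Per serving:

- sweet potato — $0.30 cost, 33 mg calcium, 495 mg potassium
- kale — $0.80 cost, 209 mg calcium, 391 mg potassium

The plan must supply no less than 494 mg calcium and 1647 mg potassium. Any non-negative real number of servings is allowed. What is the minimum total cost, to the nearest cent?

$2.18

With two linear requirements the optimum uses one or two foods; enumerate the corners.
sweet potato only: max(494/33, 1647/495) = 14.97 servings → $4.49.
kale only: max(494/209, 1647/391) = 4.212 servings → $3.37.
sweet potato + kale with both tight: 1.668 servings and 2.1 servings → $2.18.
Cheapest feasible corner: $2.18.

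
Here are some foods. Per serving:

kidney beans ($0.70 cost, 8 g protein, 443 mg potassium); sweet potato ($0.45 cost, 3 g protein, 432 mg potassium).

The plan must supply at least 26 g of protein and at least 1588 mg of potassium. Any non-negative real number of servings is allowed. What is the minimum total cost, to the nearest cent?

$2.38

With two linear requirements the optimum uses one or two foods; enumerate the corners.
kidney beans only: max(26/8, 1588/443) = 3.585 servings → $2.51.
sweet potato only: max(26/3, 1588/432) = 8.667 servings → $3.90.
kidney beans + sweet potato with both tight: 3.041 servings and 0.5576 servings → $2.38.
So the least-cost plan costs $2.38.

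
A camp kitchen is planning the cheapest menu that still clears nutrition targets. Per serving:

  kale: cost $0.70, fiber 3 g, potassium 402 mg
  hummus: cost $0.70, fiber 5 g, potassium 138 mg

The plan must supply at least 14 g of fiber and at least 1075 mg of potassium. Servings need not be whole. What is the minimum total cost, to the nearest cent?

$2.56

A basic optimal solution has at most two foods positive. Try each food alone and each pair with both targets met exactly.
kale only: max(14/3, 1075/402) = 4.667 servings → $3.27.
hummus only: max(14/5, 1075/138) = 7.79 servings → $5.45.
kale + hummus with both tight: 2.157 servings and 1.506 servings → $2.56.
So the least-cost plan costs $2.56.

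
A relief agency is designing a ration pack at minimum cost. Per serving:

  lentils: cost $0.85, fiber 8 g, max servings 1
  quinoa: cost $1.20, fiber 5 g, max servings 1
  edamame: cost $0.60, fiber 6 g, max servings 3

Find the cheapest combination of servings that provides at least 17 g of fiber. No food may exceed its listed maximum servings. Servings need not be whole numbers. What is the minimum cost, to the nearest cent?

Cost per g of fiber: edamame $0.1000, lentils $0.1062, quinoa $0.2400.
Take 2.833 servings of edamame: +17.0 g fiber for $1.70 (total $1.70, still need 0.0 g).
Filling from the cheapest source first is optimal under one linear minimum: $1.70.

$1.70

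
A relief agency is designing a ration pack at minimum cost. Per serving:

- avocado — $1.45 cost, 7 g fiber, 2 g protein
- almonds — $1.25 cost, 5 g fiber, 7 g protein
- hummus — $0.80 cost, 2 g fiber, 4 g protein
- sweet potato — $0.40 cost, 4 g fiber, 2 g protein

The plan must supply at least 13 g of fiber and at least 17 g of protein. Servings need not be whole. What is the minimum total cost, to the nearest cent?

Two binding constraints pin down two serving amounts, so the optimal mix uses at most two foods. The candidates are each food alone (scaled to the tighter of fiber/protein) and each pair with both constraints tight.
avocado only: max(13/7, 17/2) = 8.5 servings → $12.32.
almonds only: max(13/5, 17/7) = 2.6 servings → $3.25.
hummus only: max(13/2, 17/4) = 6.5 servings → $5.20.
sweet potato only: max(13/4, 17/2) = 8.5 servings → $3.40.
avocado + almonds with both tight: 0.1538 servings and 2.385 servings → $3.20.
avocado + hummus with both tight: 0.75 servings and 3.875 servings → $4.19.
avocado + sweet potato: the both-tight solution has a negative serving — not a feasible corner.
almonds + hummus: the both-tight solution has a negative serving — not a feasible corner.
almonds + sweet potato with both tight: 2.333 servings and 0.3333 servings → $3.05.
hummus + sweet potato with both tight: 3.5 servings and 1.5 servings → $3.40.
The minimum over all feasible corners is $3.05.

$3.05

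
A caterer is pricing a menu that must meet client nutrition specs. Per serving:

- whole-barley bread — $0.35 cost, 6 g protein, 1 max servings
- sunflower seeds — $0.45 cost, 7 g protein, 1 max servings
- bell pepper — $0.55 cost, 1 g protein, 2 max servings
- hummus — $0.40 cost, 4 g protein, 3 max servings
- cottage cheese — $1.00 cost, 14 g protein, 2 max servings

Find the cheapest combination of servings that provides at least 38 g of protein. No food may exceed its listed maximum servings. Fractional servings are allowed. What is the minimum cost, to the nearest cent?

$2.59

Cost per g of protein: whole-barley bread $0.0583, sunflower seeds $0.0643, cottage cheese $0.0714, hummus $0.1000, bell pepper $0.5500.
Take 1 serving of whole-barley bread: +6.0 g protein for $0.35 (total $0.35, still need 32.0 g).
Take 1 serving of sunflower seeds: +7.0 g protein for $0.45 (total $0.80, still need 25.0 g).
Take 1.786 servings of cottage cheese: +25.0 g protein for $1.79 (total $2.59, still need 0.0 g).
Filling from the cheapest source first is optimal under one linear minimum: $2.59.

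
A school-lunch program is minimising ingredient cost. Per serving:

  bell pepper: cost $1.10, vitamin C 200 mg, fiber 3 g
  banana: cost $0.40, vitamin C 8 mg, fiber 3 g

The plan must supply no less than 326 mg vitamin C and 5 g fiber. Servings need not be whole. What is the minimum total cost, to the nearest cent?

This is a tiny linear program; its minimum lies at a vertex of the feasible set. List the vertices and price them.
bell pepper only: max(326/200, 5/3) = 1.667 servings → $1.83.
banana only: max(326/8, 5/3) = 40.75 servings → $16.30.
bell pepper + banana with both tight: 1.628 servings and 0.03819 servings → $1.81.
The minimum over all feasible corners is $1.81.

$1.81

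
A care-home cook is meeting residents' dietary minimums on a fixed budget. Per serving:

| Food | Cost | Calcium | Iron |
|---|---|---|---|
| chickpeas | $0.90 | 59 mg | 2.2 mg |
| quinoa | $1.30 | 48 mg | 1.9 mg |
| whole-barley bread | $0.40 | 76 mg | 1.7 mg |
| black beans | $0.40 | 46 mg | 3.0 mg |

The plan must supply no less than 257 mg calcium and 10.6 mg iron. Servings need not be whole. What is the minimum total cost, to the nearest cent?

$1.74

Compare the cost at each extreme point of the feasible region.
chickpeas only: max(257/59, 10.6/2.2) = 4.818 servings → $4.34.
quinoa only: max(257/48, 10.6/1.9) = 5.579 servings → $7.25.
whole-barley bread only: max(257/76, 10.6/1.7) = 6.235 servings → $2.49.
black beans only: max(257/46, 10.6/3.0) = 5.587 servings → $2.23.
chickpeas + quinoa with both targets exact would need a negative amount; discard.
chickpeas + whole-barley bread: the both-tight solution has a negative serving — not a feasible corner.
chickpeas + black beans with both tight: 3.739 servings and 0.7916 servings → $3.68.
quinoa + whole-barley bread: the both-tight solution has a negative serving — not a feasible corner.
quinoa + black beans with both tight: 5.007 servings and 0.3622 servings → $6.65.
whole-barley bread + black beans with both tight: 1.892 servings and 2.461 servings → $1.74.
So the least-cost plan costs $1.74.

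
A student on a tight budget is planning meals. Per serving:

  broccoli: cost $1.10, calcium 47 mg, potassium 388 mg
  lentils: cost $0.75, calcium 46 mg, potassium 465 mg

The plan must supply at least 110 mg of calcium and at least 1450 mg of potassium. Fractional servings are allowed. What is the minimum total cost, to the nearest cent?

An LP optimum is at a vertex; with two nutrient constraints at most two foods are used. Check each candidate.
broccoli only: max(110/47, 1450/388) = 3.737 servings → $4.11.
lentils only: max(110/46, 1450/465) = 3.118 servings → $2.34.
broccoli + lentils with both targets exact would need a negative amount; discard.
Cheapest feasible corner: $2.34.

$2.34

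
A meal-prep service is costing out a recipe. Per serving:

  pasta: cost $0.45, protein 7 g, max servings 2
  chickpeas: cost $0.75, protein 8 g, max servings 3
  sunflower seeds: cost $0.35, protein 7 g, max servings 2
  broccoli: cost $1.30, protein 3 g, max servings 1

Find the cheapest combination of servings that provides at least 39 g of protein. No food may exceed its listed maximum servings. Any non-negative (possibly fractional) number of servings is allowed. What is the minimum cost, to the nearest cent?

$2.63

Cost per g of protein: sunflower seeds $0.0500, pasta $0.0643, chickpeas $0.0938, broccoli $0.4333.
Take 2 servings of sunflower seeds: +14.0 g protein for $0.70 (total $0.70, still need 25.0 g).
Take 2 servings of pasta: +14.0 g protein for $0.90 (total $1.60, still need 11.0 g).
Take 1.375 servings of chickpeas: +11.0 g protein for $1.03 (total $2.63, still need 0.0 g).
Greedy by cheapest-per-g is optimal for a single linear constraint, so the minimum cost is $2.63.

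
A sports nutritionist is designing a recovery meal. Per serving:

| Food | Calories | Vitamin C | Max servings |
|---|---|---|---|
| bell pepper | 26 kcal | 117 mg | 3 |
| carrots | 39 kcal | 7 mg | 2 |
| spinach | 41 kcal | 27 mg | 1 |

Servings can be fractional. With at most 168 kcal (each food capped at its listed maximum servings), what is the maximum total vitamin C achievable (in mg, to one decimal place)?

386.8 mg

Vitamin C per kcal: bell pepper 4.5, spinach 0.6585, carrots 0.1795.
Take 3 servings of bell pepper: uses 78 kcal, +351.0 mg vitamin C (running total 351.0 mg).
Take 1 serving of spinach: uses 41 kcal, +27.0 mg vitamin C (running total 378.0 mg).
Take 1.256 servings of carrots: uses 49 kcal, +8.8 mg vitamin C (running total 386.8 mg).
Greedy by best ratio exhausts the calories allowance optimally: 386.8 mg.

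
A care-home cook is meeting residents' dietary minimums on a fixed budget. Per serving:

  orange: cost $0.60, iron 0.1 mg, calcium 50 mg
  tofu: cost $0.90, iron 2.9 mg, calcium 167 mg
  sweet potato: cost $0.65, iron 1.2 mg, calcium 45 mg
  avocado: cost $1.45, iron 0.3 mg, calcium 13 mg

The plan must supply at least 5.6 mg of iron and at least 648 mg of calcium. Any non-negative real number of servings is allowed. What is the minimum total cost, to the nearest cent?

orange only: max(5.6/0.1, 648/50) = 56 servings → $33.60.
tofu only: max(5.6/2.9, 648/167) = 3.88 servings → $3.49.
sweet potato only: max(5.6/1.2, 648/45) = 14.4 servings → $9.36.
avocado only: max(5.6/0.3, 648/13) = 49.85 servings → $72.28.
orange + tofu with both tight: 7.358 servings and 1.677 servings → $5.92.
orange + sweet potato with both tight: 9.47 servings and 3.877 servings → $8.20.
orange + avocado with both tight: 8.876 servings and 15.71 servings → $28.10.
tofu + sweet potato: intersection lies outside the first quadrant.
tofu + avocado: the both-tight solution has a negative serving — not a feasible corner.
sweet potato + avocado with both targets exact would need a negative amount; discard.
So the least-cost plan costs $3.49.

$3.49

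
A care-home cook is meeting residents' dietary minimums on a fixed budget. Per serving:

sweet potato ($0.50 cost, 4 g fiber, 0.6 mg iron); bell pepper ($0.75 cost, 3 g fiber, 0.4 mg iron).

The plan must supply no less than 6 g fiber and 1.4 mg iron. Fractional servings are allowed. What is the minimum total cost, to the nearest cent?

A basic optimal solution has at most two foods positive. Try each food alone and each pair with both targets met exactly.
sweet potato only: max(6/4, 1.4/0.6) = 2.333 servings → $1.17.
bell pepper only: max(6/3, 1.4/0.4) = 3.5 servings → $2.62.
sweet potato + bell pepper: intersection lies outside the first quadrant.
The minimum over all feasible corners is $1.17.

$1.17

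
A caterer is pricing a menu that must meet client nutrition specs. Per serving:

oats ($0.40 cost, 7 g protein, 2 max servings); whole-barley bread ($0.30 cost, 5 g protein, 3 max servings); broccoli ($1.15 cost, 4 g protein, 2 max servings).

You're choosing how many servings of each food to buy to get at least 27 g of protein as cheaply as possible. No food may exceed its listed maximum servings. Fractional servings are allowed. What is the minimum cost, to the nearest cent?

Cost per g of protein: oats $0.0571, whole-barley bread $0.0600, broccoli $0.2875.
Take 2 servings of oats: +14.0 g protein for $0.80 (total $0.80, still need 13.0 g).
Take 2.6 servings of whole-barley bread: +13.0 g protein for $0.78 (total $1.58, still need 0.0 g).
Filling from the cheapest source first is optimal under one linear minimum: $1.58.

$1.58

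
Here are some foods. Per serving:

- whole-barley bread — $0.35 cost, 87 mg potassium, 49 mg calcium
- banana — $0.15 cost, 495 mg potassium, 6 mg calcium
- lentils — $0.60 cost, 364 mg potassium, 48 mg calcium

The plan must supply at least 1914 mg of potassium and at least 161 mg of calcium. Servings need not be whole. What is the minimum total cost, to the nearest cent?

Compare the cost at each extreme point of the feasible region.
whole-barley bread only: max(1914/87, 161/49) = 22 servings → $7.70.
banana only: max(1914/495, 161/6) = 26.83 servings → $4.03.
lentils only: max(1914/364, 161/48) = 5.258 servings → $3.15.
whole-barley bread + banana with both tight: 2.874 servings and 3.362 servings → $1.51.
whole-barley bread + lentils: the both-tight solution has a negative serving — not a feasible corner.
banana + lentils with both tight: 1.542 servings and 3.161 servings → $2.13.
The minimum over all feasible corners is $1.51.

$1.51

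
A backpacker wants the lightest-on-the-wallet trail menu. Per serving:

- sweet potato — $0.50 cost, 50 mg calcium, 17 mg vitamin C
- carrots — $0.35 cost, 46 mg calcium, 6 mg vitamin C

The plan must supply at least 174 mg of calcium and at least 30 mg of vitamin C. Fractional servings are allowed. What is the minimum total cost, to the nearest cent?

Minimising a linear cost over {calcium ≥ 174, vitamin C ≥ 30, servings ≥ 0} — the optimum is at a vertex, using one or two foods.
sweet potato only: max(174/50, 30/17) = 3.48 servings → $1.74.
carrots only: max(174/46, 30/6) = 5 servings → $1.75.
sweet potato + carrots with both tight: 0.6971 servings and 3.025 servings → $1.41.
Cheapest feasible corner: $1.41.

$1.41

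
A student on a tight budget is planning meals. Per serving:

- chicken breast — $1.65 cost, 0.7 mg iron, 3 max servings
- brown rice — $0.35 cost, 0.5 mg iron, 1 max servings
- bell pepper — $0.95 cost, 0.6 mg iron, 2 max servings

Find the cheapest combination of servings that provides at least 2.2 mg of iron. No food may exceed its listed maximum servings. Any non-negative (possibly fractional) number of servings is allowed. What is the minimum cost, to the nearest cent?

Cost per mg of iron: brown rice $0.7000, bell pepper $1.5833, chicken breast $2.3571.
Take 1 serving of brown rice: +0.5 mg iron for $0.35 (total $0.35, still need 1.7 mg).
Take 2 servings of bell pepper: +1.2 mg iron for $1.90 (total $2.25, still need 0.5 mg).
Take 0.7143 servings of chicken breast: +0.5 mg iron for $1.18 (total $3.43, still need 0.0 mg).
Filling from the cheapest source first is optimal under one linear minimum: $3.43.

$3.43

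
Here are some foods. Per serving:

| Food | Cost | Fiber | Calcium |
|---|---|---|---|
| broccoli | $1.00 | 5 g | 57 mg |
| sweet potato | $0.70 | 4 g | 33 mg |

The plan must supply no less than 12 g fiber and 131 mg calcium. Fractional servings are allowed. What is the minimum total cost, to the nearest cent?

$2.35

Compare the cost at each extreme point of the feasible region.
broccoli only: max(12/5, 131/57) = 2.4 servings → $2.40.
sweet potato only: max(12/4, 131/33) = 3.97 servings → $2.78.
broccoli + sweet potato with both tight: 2.032 servings and 0.4603 servings → $2.35.
So the least-cost plan costs $2.35.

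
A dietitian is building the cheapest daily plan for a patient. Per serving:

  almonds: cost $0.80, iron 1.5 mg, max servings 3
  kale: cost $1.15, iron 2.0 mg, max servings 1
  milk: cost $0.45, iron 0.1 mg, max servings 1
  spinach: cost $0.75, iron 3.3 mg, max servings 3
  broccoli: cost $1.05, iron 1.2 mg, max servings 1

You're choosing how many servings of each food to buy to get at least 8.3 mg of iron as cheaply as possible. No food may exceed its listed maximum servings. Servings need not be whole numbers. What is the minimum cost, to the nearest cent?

Cost per mg of iron: spinach $0.2273, almonds $0.5333, kale $0.5750, broccoli $0.8750, milk $4.5000.
Take 2.515 servings of spinach: +8.3 mg iron for $1.89 (total $1.89, still need 0.0 mg).
Greedy by cheapest-per-mg is optimal for a single linear constraint, so the minimum cost is $1.89.

$1.89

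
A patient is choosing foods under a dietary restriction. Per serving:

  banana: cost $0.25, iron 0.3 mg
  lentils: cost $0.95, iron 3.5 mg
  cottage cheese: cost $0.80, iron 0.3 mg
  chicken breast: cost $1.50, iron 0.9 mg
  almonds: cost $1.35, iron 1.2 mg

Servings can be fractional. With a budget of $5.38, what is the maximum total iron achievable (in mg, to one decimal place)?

Iron per dollar: lentils 3.684, banana 1.2, almonds 0.8889, chicken breast 0.6, cottage cheese 0.375.
With no serving limits, spend the whole cost allowance on lentils: $5.38 / $0.95 × 3.5 mg = 19.8 mg.

19.8 mg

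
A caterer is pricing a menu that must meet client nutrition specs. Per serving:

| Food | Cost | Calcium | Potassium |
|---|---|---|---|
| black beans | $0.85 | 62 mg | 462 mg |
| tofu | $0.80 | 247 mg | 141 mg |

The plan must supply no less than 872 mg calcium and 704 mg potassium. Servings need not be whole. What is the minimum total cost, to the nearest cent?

At the optimum either one food covers both requirements or two foods hit both targets exactly; no other combination can be cheaper.
black beans only: max(872/62, 704/462) = 14.06 servings → $11.95.
tofu only: max(872/247, 704/141) = 4.993 servings → $3.99.
black beans + tofu with both tight: 0.4834 servings and 3.409 servings → $3.14.
The minimum over all feasible corners is $3.14.

$3.14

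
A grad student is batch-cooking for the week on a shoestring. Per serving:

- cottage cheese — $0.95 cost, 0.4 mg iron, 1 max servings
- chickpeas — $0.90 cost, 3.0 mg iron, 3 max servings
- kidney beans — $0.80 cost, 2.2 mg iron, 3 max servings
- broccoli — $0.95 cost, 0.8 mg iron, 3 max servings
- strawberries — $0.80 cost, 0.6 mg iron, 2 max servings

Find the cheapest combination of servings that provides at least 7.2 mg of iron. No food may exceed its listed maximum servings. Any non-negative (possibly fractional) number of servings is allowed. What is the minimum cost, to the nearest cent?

Cost per mg of iron: chickpeas $0.3000, kidney beans $0.3636, broccoli $1.1875, strawberries $1.3333, cottage cheese $2.3750.
Take 2.4 servings of chickpeas: +7.2 mg iron for $2.16 (total $2.16, still need 0.0 mg).
Greedy by cheapest-per-mg is optimal for a single linear constraint, so the minimum cost is $2.16.

$2.16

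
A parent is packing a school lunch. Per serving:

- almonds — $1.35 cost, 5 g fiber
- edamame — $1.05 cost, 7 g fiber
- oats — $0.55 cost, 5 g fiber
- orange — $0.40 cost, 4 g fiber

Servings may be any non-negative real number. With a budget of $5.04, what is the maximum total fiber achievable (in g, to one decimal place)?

50.4 g

Fiber per dollar: orange 10, oats 9.091, edamame 6.667, almonds 3.704.
With no serving limits, spend the whole cost allowance on orange: $5.04 / $0.40 × 4 g = 50.4 g.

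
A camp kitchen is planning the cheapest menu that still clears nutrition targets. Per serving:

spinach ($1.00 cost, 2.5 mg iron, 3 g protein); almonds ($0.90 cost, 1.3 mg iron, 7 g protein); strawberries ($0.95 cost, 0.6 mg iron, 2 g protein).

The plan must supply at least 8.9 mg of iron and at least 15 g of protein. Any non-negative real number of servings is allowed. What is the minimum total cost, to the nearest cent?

$3.86

spinach only: max(8.9/2.5, 15/3) = 5 servings → $5.00.
almonds only: max(8.9/1.3, 15/7) = 6.846 servings → $6.16.
strawberries only: max(8.9/0.6, 15/2) = 14.83 servings → $14.09.
spinach + almonds with both tight: 3.147 servings and 0.7941 servings → $3.86.
spinach + strawberries with both tight: 2.75 servings and 3.375 servings → $5.96.
almonds + strawberries with both targets exact would need a negative amount; discard.
So the least-cost plan costs $3.86.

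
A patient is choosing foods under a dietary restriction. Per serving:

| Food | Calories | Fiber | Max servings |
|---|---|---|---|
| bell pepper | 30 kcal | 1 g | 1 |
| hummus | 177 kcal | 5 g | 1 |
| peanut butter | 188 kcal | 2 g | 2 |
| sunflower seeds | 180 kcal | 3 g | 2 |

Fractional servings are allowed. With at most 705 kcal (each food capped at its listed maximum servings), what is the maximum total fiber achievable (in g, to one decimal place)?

13.5 g

Fiber per kcal: bell pepper 0.03333, hummus 0.02825, sunflower seeds 0.01667, peanut butter 0.01064.
Take 1 serving of bell pepper: uses 30 kcal, +1.0 g fiber (running total 1.0 g).
Take 1 serving of hummus: uses 177 kcal, +5.0 g fiber (running total 6.0 g).
Take 2 servings of sunflower seeds: uses 360 kcal, +6.0 g fiber (running total 12.0 g).
Take 0.734 servings of peanut butter: uses 138 kcal, +1.5 g fiber (running total 13.5 g).
Filling greedily by fiber-per-kcal is optimal for one linear limit, giving 13.5 g.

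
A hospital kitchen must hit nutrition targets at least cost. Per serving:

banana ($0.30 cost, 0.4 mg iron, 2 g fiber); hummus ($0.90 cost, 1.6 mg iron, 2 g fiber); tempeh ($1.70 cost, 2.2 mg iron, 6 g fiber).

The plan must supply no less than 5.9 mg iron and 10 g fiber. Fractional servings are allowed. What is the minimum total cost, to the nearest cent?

Two binding constraints pin down two serving amounts, so the optimal mix uses at most two foods. The candidates are each food alone (scaled to the tighter of iron/fiber) and each pair with both constraints tight.
banana only: max(5.9/0.4, 10/2) = 14.75 servings → $4.42.
hummus only: max(5.9/1.6, 10/2) = 5 servings → $4.50.
tempeh only: max(5.9/2.2, 10/6) = 2.682 servings → $4.56.
banana + hummus with both tight: 1.75 servings and 3.25 servings → $3.45.
banana + tempeh: the both-tight solution has a negative serving — not a feasible corner.
hummus + tempeh with both tight: 2.577 servings and 0.8077 servings → $3.69.
So the least-cost plan costs $3.45.

$3.45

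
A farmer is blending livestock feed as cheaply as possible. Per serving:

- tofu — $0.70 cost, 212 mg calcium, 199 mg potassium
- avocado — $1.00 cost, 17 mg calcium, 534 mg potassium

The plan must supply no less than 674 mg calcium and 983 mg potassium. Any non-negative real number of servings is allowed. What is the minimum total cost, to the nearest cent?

$2.86

Compare the cost at each extreme point of the feasible region.
tofu only: max(674/212, 983/199) = 4.94 servings → $3.46.
avocado only: max(674/17, 983/534) = 39.65 servings → $39.65.
tofu + avocado with both tight: 3.125 servings and 0.6763 servings → $2.86.
The minimum over all feasible corners is $2.86.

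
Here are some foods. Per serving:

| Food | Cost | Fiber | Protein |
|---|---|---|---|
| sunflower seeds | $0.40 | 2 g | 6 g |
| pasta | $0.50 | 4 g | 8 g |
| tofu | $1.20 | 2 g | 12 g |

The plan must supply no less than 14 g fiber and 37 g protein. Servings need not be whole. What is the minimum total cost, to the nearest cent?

Two binding constraints pin down two serving amounts, so the optimal mix uses at most two foods. The candidates are each food alone (scaled to the tighter of fiber/protein) and each pair with both constraints tight.
sunflower seeds only: max(14/2, 37/6) = 7 servings → $2.80.
pasta only: max(14/4, 37/8) = 4.625 servings → $2.31.
tofu only: max(14/2, 37/12) = 7 servings → $8.40.
sunflower seeds + pasta with both tight: 4.5 servings and 1.25 servings → $2.42.
sunflower seeds + tofu: intersection lies outside the first quadrant.
pasta + tofu with both tight: 2.938 servings and 1.125 servings → $2.82.
So the least-cost plan costs $2.31.

$2.31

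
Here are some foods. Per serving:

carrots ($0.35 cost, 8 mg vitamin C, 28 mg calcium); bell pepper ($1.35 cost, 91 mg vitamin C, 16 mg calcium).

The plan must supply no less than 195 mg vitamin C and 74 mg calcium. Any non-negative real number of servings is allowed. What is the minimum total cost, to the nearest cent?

$3.24

Two binding constraints pin down two serving amounts, so the optimal mix uses at most two foods. The candidates are each food alone (scaled to the tighter of vitamin C/calcium) and each pair with both constraints tight.
carrots only: max(195/8, 74/28) = 24.38 servings → $8.53.
bell pepper only: max(195/91, 74/16) = 4.625 servings → $6.24.
carrots + bell pepper with both tight: 1.493 servings and 2.012 servings → $3.24.
The minimum over all feasible corners is $3.24.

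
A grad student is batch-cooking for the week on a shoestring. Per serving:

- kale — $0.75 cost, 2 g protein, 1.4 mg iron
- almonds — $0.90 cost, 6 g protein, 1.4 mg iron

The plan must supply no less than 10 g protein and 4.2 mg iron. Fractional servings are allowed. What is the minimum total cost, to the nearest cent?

The cheapest plan sits at a corner of the feasible region — with two constraints it uses at most two foods.
kale only: max(10/2, 4.2/1.4) = 5 servings → $3.75.
almonds only: max(10/6, 4.2/1.4) = 3 servings → $2.70.
kale + almonds with both tight: 2 servings and 1 serving → $2.40.
Cheapest feasible corner: $2.40.

$2.40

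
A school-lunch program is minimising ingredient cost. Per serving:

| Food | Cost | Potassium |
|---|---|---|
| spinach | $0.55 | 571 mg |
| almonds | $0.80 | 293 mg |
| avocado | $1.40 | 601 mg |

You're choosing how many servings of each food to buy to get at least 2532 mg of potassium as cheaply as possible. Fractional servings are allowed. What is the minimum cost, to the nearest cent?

Cost per mg of potassium: spinach $0.0010, avocado $0.0023, almonds $0.0027.
With no serving limits, use only spinach: 2532 mg / 571 mg = 4.434 servings × $0.55 = $2.44.

$2.44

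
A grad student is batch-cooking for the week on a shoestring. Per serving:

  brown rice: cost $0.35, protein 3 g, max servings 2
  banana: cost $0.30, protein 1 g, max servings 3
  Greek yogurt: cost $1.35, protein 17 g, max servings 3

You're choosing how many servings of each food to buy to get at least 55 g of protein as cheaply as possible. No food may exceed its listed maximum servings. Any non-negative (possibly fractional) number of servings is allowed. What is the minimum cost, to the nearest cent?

Cost per g of protein: Greek yogurt $0.0794, brown rice $0.1167, banana $0.3000.
Take 3 servings of Greek yogurt: +51.0 g protein for $4.05 (total $4.05, still need 4.0 g).
Take 1.333 servings of brown rice: +4.0 g protein for $0.47 (total $4.52, still need 0.0 g).
Filling from the cheapest source first is optimal under one linear minimum: $4.52.

$4.52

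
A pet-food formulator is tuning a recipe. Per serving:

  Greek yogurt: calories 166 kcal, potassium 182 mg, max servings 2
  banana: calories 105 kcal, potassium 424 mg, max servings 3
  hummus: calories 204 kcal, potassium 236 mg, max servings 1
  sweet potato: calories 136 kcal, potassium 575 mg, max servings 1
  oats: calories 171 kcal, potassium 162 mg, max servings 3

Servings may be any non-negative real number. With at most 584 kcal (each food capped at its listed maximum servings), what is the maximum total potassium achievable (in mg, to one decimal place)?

2000.9 mg

Potassium per kcal: sweet potato 4.228, banana 4.038, hummus 1.157, Greek yogurt 1.096, oats 0.9474.
Take 1 serving of sweet potato: uses 136 kcal, +575.0 mg potassium (running total 575.0 mg).
Take 3 servings of banana: uses 315 kcal, +1272.0 mg potassium (running total 1847.0 mg).
Take 0.652 servings of hummus: uses 133 kcal, +153.9 mg potassium (running total 2000.9 mg).
Greedy by best ratio exhausts the calories allowance optimally: 2000.9 mg.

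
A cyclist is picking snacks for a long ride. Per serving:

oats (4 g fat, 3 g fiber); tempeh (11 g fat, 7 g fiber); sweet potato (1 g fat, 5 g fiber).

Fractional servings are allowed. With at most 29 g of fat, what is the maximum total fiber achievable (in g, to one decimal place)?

Fiber per g fat: sweet potato 5, oats 0.75, tempeh 0.6364.
With no serving limits, spend the whole fat allowance on sweet potato: 29 g / 1 g × 5 g = 145.0 g.

145.0 g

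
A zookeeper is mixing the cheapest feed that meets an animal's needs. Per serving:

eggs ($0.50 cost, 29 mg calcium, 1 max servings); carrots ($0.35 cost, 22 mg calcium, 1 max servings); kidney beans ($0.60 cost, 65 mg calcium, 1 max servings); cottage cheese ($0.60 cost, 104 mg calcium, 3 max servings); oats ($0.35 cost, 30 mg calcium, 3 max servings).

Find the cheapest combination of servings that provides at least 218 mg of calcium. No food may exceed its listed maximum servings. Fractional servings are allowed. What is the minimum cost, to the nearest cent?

Cost per mg of calcium: cottage cheese $0.0058, kidney beans $0.0092, oats $0.0117, carrots $0.0159, eggs $0.0172.
Take 2.096 servings of cottage cheese: +218.0 mg calcium for $1.26 (total $1.26, still need 0.0 mg).
Filling from the cheapest source first is optimal under one linear minimum: $1.26.

$1.26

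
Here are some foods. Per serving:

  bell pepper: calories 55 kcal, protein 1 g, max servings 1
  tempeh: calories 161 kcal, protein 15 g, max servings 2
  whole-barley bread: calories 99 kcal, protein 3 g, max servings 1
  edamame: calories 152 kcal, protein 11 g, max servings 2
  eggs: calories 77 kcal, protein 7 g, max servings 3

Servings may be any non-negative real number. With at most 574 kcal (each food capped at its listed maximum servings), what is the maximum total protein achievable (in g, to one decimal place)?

52.5 g

Protein per kcal: tempeh 0.09317, eggs 0.09091, edamame 0.07237, whole-barley bread 0.0303, bell pepper 0.01818.
Take 2 servings of tempeh: uses 322 kcal, +30.0 g protein (running total 30.0 g).
Take 3 servings of eggs: uses 231 kcal, +21.0 g protein (running total 51.0 g).
Take 0.1382 servings of edamame: uses 21 kcal, +1.5 g protein (running total 52.5 g).
Filling greedily by protein-per-kcal is optimal for one linear limit, giving 52.5 g.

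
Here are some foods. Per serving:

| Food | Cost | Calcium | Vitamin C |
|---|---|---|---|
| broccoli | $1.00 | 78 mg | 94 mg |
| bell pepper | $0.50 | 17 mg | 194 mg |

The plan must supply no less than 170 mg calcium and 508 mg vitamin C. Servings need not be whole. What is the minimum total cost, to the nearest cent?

Two binding constraints pin down two serving amounts, so the optimal mix uses at most two foods. The candidates are each food alone (scaled to the tighter of calcium/vitamin C) and each pair with both constraints tight.
broccoli only: max(170/78, 508/94) = 5.404 servings → $5.40.
bell pepper only: max(170/17, 508/194) = 10 servings → $5.00.
broccoli + bell pepper with both tight: 1.799 servings and 1.747 servings → $2.67.
The minimum over all feasible corners is $2.67.

$2.67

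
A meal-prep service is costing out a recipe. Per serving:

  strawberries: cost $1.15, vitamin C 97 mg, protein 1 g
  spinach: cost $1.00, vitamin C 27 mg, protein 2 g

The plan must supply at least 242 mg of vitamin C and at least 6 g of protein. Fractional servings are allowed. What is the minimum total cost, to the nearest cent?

strawberries only: max(242/97, 6/1) = 6 servings → $6.90.
spinach only: max(242/27, 6/2) = 8.963 servings → $8.96.
strawberries + spinach with both tight: 1.928 servings and 2.036 servings → $4.25.
Cheapest feasible corner: $4.25.

$4.25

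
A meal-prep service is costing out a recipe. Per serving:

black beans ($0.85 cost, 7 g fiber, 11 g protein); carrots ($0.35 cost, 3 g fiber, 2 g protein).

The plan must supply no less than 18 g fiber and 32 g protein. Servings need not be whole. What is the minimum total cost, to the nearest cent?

Check every corner: each single food scaled to meet both minima, and each pair solved so both constraints bind.
black beans only: max(18/7, 32/11) = 2.909 servings → $2.47.
carrots only: max(18/3, 32/2) = 16 servings → $5.60.
black beans + carrots: intersection lies outside the first quadrant.
Cheapest feasible corner: $2.47.

$2.47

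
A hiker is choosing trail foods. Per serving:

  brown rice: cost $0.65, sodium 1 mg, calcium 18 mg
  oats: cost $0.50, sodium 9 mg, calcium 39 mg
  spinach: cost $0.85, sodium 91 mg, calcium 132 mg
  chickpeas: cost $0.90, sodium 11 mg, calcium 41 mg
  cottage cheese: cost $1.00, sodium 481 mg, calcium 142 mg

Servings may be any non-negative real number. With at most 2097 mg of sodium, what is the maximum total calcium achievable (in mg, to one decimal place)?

37746.0 mg

Calcium per mg sodium: brown rice 18, oats 4.333, chickpeas 3.727, spinach 1.451, cottage cheese 0.2952.
With no serving limits, spend the whole sodium allowance on brown rice: 2097 mg / 1 mg × 18 mg = 37746.0 mg.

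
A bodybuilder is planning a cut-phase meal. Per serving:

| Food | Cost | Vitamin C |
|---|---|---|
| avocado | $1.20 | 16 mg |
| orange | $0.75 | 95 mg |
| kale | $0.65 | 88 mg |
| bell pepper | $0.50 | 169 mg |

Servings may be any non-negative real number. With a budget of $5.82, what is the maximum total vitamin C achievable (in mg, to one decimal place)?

Vitamin C per dollar: bell pepper 338, kale 135.4, orange 126.7, avocado 13.33.
With no serving limits, spend the whole cost allowance on bell pepper: $5.82 / $0.50 × 169 mg = 1967.2 mg.

1967.2 mg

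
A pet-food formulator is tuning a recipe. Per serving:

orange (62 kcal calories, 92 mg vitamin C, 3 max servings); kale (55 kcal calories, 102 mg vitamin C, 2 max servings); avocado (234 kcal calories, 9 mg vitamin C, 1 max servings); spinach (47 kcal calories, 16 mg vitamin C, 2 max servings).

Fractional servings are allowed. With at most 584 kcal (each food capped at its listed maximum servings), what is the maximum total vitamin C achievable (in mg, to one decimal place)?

Vitamin C per kcal: kale 1.855, orange 1.484, spinach 0.3404, avocado 0.03846.
Take 2 servings of kale: uses 110 kcal, +204.0 mg vitamin C (running total 204.0 mg).
Take 3 servings of orange: uses 186 kcal, +276.0 mg vitamin C (running total 480.0 mg).
Take 2 servings of spinach: uses 94 kcal, +32.0 mg vitamin C (running total 512.0 mg).
Take 0.8291 servings of avocado: uses 194 kcal, +7.5 mg vitamin C (running total 519.5 mg).
Greedy by best ratio exhausts the calories allowance optimally: 519.5 mg.

519.5 mg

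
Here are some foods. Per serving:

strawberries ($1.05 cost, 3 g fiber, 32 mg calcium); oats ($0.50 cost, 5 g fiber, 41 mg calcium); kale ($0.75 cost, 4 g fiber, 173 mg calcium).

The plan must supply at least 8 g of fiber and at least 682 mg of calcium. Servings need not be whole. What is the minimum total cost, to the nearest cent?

At the optimum either one food covers both requirements or two foods hit both targets exactly; no other combination can be cheaper.
strawberries only: max(8/3, 682/32) = 21.31 servings → $22.38.
oats only: max(8/5, 682/41) = 16.63 servings → $8.32.
kale only: max(8/4, 682/173) = 3.942 servings → $2.96.
strawberries + oats: intersection lies outside the first quadrant.
strawberries + kale: the both-tight solution has a negative serving — not a feasible corner.
oats + kale with both targets exact would need a negative amount; discard.
The minimum over all feasible corners is $2.96.

$2.96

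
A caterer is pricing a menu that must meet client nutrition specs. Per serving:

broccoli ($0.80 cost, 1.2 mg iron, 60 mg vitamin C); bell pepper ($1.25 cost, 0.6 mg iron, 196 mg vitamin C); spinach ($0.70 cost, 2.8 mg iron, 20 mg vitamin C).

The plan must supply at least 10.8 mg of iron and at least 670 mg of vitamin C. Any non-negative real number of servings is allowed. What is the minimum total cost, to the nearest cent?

$6.10

broccoli only: max(10.8/1.2, 670/60) = 11.17 servings → $8.93.
bell pepper only: max(10.8/0.6, 670/196) = 18 servings → $22.50.
spinach only: max(10.8/2.8, 670/20) = 33.5 servings → $23.45.
broccoli + bell pepper with both tight: 8.608 servings and 0.7831 servings → $7.87.
broccoli + spinach with both targets exact would need a negative amount; discard.
bell pepper + spinach with both tight: 3.092 servings and 3.194 servings → $6.10.
Cheapest feasible corner: $6.10.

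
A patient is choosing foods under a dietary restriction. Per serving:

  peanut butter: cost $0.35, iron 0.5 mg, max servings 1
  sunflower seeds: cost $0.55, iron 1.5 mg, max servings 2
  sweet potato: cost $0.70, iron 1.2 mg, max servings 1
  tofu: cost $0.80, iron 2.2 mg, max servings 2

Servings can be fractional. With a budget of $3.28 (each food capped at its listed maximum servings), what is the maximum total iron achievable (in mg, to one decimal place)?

Iron per dollar: tofu 2.75, sunflower seeds 2.727, sweet potato 1.714, peanut butter 1.429.
Take 2 servings of tofu: spends $1.60, +4.4 mg iron (running total 4.4 mg).
Take 2 servings of sunflower seeds: spends $1.10, +3.0 mg iron (running total 7.4 mg).
Take 0.8286 servings of sweet potato: spends $0.58, +1.0 mg iron (running total 8.4 mg).
Filling greedily by iron-per-dollar is optimal for one linear limit, giving 8.4 mg.

8.4 mg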